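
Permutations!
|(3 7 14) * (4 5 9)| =3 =|(3 7 14)(4 5 9)|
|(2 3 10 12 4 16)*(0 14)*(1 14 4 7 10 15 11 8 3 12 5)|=20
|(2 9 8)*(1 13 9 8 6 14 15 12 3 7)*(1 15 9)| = 12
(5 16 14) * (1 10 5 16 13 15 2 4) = (1 10 5 13 15 2 4)(14 16) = [0, 10, 4, 3, 1, 13, 6, 7, 8, 9, 5, 11, 12, 15, 16, 2, 14]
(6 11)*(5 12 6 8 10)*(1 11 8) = (1 11)(5 12 6 8 10) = [0, 11, 2, 3, 4, 12, 8, 7, 10, 9, 5, 1, 6]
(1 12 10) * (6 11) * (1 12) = [0, 1, 2, 3, 4, 5, 11, 7, 8, 9, 12, 6, 10] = (6 11)(10 12)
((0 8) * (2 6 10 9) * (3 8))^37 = ((0 3 8)(2 6 10 9))^37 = (0 3 8)(2 6 10 9)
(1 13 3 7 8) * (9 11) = (1 13 3 7 8)(9 11) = [0, 13, 2, 7, 4, 5, 6, 8, 1, 11, 10, 9, 12, 3]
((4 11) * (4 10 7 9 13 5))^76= ((4 11 10 7 9 13 5))^76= (4 5 13 9 7 10 11)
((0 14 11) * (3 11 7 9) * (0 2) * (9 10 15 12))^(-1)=(0 2 11 3 9 12 15 10 7 14)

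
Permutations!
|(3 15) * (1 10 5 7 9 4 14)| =|(1 10 5 7 9 4 14)(3 15)| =14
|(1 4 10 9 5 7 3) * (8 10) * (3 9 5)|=|(1 4 8 10 5 7 9 3)|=8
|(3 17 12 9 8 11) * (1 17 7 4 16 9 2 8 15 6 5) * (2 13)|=|(1 17 12 13 2 8 11 3 7 4 16 9 15 6 5)|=15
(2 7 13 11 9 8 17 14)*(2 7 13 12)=(2 13 11 9 8 17 14 7 12)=[0, 1, 13, 3, 4, 5, 6, 12, 17, 8, 10, 9, 2, 11, 7, 15, 16, 14]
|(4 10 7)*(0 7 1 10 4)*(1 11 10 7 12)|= 4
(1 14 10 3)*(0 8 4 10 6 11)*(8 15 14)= [15, 8, 2, 1, 10, 5, 11, 7, 4, 9, 3, 0, 12, 13, 6, 14]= (0 15 14 6 11)(1 8 4 10 3)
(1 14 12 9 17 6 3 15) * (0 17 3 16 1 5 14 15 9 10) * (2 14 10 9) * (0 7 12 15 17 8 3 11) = [8, 17, 14, 2, 4, 10, 16, 12, 3, 11, 7, 0, 9, 13, 15, 5, 1, 6] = (0 8 3 2 14 15 5 10 7 12 9 11)(1 17 6 16)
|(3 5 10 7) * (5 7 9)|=6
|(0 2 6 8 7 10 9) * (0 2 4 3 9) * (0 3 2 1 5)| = |(0 4 2 6 8 7 10 3 9 1 5)| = 11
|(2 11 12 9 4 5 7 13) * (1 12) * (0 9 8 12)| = 18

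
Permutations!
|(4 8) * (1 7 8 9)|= |(1 7 8 4 9)|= 5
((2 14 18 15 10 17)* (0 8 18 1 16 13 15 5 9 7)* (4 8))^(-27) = (0 4 8 18 5 9 7)(1 17 13 14 10 16 2 15)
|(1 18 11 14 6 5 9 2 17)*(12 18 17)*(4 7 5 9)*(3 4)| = 28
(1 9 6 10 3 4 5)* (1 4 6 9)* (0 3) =(0 3 6 10)(4 5) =[3, 1, 2, 6, 5, 4, 10, 7, 8, 9, 0]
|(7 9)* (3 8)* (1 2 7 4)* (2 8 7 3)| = 7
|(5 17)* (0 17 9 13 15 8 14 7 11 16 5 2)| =|(0 17 2)(5 9 13 15 8 14 7 11 16)| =9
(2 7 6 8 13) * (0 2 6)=(0 2 7)(6 8 13)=[2, 1, 7, 3, 4, 5, 8, 0, 13, 9, 10, 11, 12, 6]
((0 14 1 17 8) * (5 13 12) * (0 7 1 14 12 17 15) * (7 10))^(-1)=(0 15 1 7 10 8 17 13 5 12)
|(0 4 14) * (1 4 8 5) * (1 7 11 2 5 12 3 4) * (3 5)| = |(0 8 12 5 7 11 2 3 4 14)| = 10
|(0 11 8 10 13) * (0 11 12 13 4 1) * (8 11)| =|(0 12 13 8 10 4 1)| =7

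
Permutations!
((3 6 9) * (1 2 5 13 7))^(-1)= (1 7 13 5 2)(3 9 6)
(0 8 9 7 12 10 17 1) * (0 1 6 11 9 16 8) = (6 11 9 7 12 10 17)(8 16) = [0, 1, 2, 3, 4, 5, 11, 12, 16, 7, 17, 9, 10, 13, 14, 15, 8, 6]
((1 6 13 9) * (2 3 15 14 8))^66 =((1 6 13 9)(2 3 15 14 8))^66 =(1 13)(2 3 15 14 8)(6 9)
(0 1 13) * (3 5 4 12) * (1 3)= [3, 13, 2, 5, 12, 4, 6, 7, 8, 9, 10, 11, 1, 0]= (0 3 5 4 12 1 13)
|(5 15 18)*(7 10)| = 6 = |(5 15 18)(7 10)|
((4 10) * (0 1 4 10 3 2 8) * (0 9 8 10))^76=(0 2 4)(1 10 3)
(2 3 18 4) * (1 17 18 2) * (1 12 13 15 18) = [0, 17, 3, 2, 12, 5, 6, 7, 8, 9, 10, 11, 13, 15, 14, 18, 16, 1, 4] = (1 17)(2 3)(4 12 13 15 18)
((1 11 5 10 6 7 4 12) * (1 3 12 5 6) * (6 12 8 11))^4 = (12)(1 5 7)(4 6 10)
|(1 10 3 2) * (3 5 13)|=6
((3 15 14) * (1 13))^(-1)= (1 13)(3 14 15)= ((1 13)(3 15 14))^(-1)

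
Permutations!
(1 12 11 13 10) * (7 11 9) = [0, 12, 2, 3, 4, 5, 6, 11, 8, 7, 1, 13, 9, 10] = (1 12 9 7 11 13 10)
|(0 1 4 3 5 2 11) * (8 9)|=14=|(0 1 4 3 5 2 11)(8 9)|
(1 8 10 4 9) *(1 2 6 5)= (1 8 10 4 9 2 6 5)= [0, 8, 6, 3, 9, 1, 5, 7, 10, 2, 4]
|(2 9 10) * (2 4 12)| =|(2 9 10 4 12)| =5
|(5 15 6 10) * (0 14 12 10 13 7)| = 9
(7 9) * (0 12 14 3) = (0 12 14 3)(7 9) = [12, 1, 2, 0, 4, 5, 6, 9, 8, 7, 10, 11, 14, 13, 3]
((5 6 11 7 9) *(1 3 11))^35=(11)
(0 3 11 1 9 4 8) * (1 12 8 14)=(0 3 11 12 8)(1 9 4 14)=[3, 9, 2, 11, 14, 5, 6, 7, 0, 4, 10, 12, 8, 13, 1]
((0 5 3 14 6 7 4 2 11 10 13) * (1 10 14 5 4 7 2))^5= ((0 4 1 10 13)(2 11 14 6)(3 5))^5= (2 11 14 6)(3 5)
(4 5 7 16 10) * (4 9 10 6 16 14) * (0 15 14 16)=(0 15 14 4 5 7 16 6)(9 10)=[15, 1, 2, 3, 5, 7, 0, 16, 8, 10, 9, 11, 12, 13, 4, 14, 6]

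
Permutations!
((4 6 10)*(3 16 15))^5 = (3 15 16)(4 10 6)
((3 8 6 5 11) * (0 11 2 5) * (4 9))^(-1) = (0 6 8 3 11)(2 5)(4 9)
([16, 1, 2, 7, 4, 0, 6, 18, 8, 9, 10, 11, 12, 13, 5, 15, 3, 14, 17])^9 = [16, 1, 2, 7, 4, 0, 6, 18, 8, 9, 10, 11, 12, 13, 5, 15, 3, 14, 17]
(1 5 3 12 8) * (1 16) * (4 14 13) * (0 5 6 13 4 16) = (0 5 3 12 8)(1 6 13 16)(4 14) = [5, 6, 2, 12, 14, 3, 13, 7, 0, 9, 10, 11, 8, 16, 4, 15, 1]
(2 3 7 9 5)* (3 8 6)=(2 8 6 3 7 9 5)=[0, 1, 8, 7, 4, 2, 3, 9, 6, 5]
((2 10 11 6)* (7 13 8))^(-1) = ((2 10 11 6)(7 13 8))^(-1) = (2 6 11 10)(7 8 13)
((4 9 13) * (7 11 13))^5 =((4 9 7 11 13))^5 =(13)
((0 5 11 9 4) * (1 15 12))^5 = (1 12 15)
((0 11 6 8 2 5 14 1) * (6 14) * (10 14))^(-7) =(0 14 11 1 10)(2 5 6 8)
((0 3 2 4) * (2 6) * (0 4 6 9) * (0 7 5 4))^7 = ((0 3 9 7 5 4)(2 6))^7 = (0 3 9 7 5 4)(2 6)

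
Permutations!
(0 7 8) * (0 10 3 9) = (0 7 8 10 3 9) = [7, 1, 2, 9, 4, 5, 6, 8, 10, 0, 3]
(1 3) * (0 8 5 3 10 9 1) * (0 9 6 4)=[8, 10, 2, 9, 0, 3, 4, 7, 5, 1, 6]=(0 8 5 3 9 1 10 6 4)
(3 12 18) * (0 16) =[16, 1, 2, 12, 4, 5, 6, 7, 8, 9, 10, 11, 18, 13, 14, 15, 0, 17, 3] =(0 16)(3 12 18)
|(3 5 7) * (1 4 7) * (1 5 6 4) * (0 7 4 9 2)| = 6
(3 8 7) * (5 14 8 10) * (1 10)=[0, 10, 2, 1, 4, 14, 6, 3, 7, 9, 5, 11, 12, 13, 8]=(1 10 5 14 8 7 3)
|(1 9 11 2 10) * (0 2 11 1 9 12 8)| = |(0 2 10 9 1 12 8)| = 7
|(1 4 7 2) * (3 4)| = |(1 3 4 7 2)| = 5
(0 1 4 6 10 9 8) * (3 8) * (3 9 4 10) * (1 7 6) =(0 7 6 3 8)(1 10 4) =[7, 10, 2, 8, 1, 5, 3, 6, 0, 9, 4]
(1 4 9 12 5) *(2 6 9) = (1 4 2 6 9 12 5) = [0, 4, 6, 3, 2, 1, 9, 7, 8, 12, 10, 11, 5]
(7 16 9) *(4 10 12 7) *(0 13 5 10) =[13, 1, 2, 3, 0, 10, 6, 16, 8, 4, 12, 11, 7, 5, 14, 15, 9] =(0 13 5 10 12 7 16 9 4)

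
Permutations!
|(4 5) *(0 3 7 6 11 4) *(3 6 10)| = |(0 6 11 4 5)(3 7 10)| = 15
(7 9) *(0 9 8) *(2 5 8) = (0 9 7 2 5 8) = [9, 1, 5, 3, 4, 8, 6, 2, 0, 7]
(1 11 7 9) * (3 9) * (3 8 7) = (1 11 3 9)(7 8) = [0, 11, 2, 9, 4, 5, 6, 8, 7, 1, 10, 3]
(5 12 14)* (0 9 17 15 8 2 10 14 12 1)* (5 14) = (0 9 17 15 8 2 10 5 1) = [9, 0, 10, 3, 4, 1, 6, 7, 2, 17, 5, 11, 12, 13, 14, 8, 16, 15]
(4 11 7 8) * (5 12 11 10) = (4 10 5 12 11 7 8) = [0, 1, 2, 3, 10, 12, 6, 8, 4, 9, 5, 7, 11]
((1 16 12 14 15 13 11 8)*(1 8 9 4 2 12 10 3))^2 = (1 10)(2 14 13 9)(3 16)(4 12 15 11)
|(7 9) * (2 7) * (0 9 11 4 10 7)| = 12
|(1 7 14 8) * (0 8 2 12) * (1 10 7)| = 7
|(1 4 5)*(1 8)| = 4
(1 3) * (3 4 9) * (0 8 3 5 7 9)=(0 8 3 1 4)(5 7 9)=[8, 4, 2, 1, 0, 7, 6, 9, 3, 5]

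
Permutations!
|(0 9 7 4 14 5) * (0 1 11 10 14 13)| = 5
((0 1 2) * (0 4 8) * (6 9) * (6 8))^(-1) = (0 8 9 6 4 2 1)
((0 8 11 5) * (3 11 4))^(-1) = ((0 8 4 3 11 5))^(-1) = (0 5 11 3 4 8)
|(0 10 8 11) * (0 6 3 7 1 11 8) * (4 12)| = 10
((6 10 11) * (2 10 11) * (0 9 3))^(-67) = ((0 9 3)(2 10)(6 11))^(-67) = (0 3 9)(2 10)(6 11)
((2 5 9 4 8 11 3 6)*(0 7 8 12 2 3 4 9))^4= (0 4)(2 8)(5 11)(7 12)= ((0 7 8 11 4 12 2 5)(3 6))^4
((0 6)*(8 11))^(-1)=(0 6)(8 11)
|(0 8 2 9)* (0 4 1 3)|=|(0 8 2 9 4 1 3)|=7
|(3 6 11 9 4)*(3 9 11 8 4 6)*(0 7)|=4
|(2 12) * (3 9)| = |(2 12)(3 9)| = 2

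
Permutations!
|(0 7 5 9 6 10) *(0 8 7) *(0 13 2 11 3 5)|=11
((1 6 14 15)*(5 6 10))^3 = (1 6)(5 15)(10 14) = ((1 10 5 6 14 15))^3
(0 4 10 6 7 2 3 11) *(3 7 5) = (0 4 10 6 5 3 11)(2 7) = [4, 1, 7, 11, 10, 3, 5, 2, 8, 9, 6, 0]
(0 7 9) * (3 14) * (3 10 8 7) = (0 3 14 10 8 7 9) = [3, 1, 2, 14, 4, 5, 6, 9, 7, 0, 8, 11, 12, 13, 10]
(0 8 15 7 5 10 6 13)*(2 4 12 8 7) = (0 7 5 10 6 13)(2 4 12 8 15) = [7, 1, 4, 3, 12, 10, 13, 5, 15, 9, 6, 11, 8, 0, 14, 2]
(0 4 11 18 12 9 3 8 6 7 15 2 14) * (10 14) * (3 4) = (0 3 8 6 7 15 2 10 14)(4 11 18 12 9) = [3, 1, 10, 8, 11, 5, 7, 15, 6, 4, 14, 18, 9, 13, 0, 2, 16, 17, 12]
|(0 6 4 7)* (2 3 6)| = 6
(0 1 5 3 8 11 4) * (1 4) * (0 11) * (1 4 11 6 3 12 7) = (0 11 4 6 3 8)(1 5 12 7) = [11, 5, 2, 8, 6, 12, 3, 1, 0, 9, 10, 4, 7]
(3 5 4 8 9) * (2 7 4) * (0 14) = [14, 1, 7, 5, 8, 2, 6, 4, 9, 3, 10, 11, 12, 13, 0] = (0 14)(2 7 4 8 9 3 5)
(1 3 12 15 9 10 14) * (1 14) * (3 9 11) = (1 9 10)(3 12 15 11) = [0, 9, 2, 12, 4, 5, 6, 7, 8, 10, 1, 3, 15, 13, 14, 11]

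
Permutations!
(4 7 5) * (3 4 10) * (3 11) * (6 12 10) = (3 4 7 5 6 12 10 11) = [0, 1, 2, 4, 7, 6, 12, 5, 8, 9, 11, 3, 10]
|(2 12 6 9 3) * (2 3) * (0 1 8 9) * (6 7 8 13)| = 20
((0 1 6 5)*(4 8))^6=(8)(0 6)(1 5)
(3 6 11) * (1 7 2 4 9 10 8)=[0, 7, 4, 6, 9, 5, 11, 2, 1, 10, 8, 3]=(1 7 2 4 9 10 8)(3 6 11)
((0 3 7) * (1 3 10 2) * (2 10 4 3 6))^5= (10)(0 4 3 7)(1 2 6)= ((10)(0 4 3 7)(1 6 2))^5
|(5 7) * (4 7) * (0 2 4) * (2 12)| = |(0 12 2 4 7 5)| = 6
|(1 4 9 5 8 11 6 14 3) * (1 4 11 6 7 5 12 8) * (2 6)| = |(1 11 7 5)(2 6 14 3 4 9 12 8)| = 8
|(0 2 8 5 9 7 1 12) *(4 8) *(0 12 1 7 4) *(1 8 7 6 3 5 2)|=|(12)(0 1 8 2)(3 5 9 4 7 6)|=12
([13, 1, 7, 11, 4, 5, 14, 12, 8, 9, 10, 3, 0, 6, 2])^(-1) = (0 12 7 2 14 6 13)(3 11)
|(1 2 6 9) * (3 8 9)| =|(1 2 6 3 8 9)| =6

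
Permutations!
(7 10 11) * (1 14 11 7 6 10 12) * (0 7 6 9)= (0 7 12 1 14 11 9)(6 10)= [7, 14, 2, 3, 4, 5, 10, 12, 8, 0, 6, 9, 1, 13, 11]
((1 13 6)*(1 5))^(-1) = ((1 13 6 5))^(-1) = (1 5 6 13)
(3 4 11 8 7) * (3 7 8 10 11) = (3 4)(10 11) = [0, 1, 2, 4, 3, 5, 6, 7, 8, 9, 11, 10]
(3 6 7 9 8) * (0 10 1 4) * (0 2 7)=(0 10 1 4 2 7 9 8 3 6)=[10, 4, 7, 6, 2, 5, 0, 9, 3, 8, 1]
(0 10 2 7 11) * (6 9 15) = (0 10 2 7 11)(6 9 15) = [10, 1, 7, 3, 4, 5, 9, 11, 8, 15, 2, 0, 12, 13, 14, 6]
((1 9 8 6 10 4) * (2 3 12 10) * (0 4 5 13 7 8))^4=((0 4 1 9)(2 3 12 10 5 13 7 8 6))^4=(2 5 6 10 8 12 7 3 13)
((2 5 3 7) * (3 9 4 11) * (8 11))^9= (2 5 9 4 8 11 3 7)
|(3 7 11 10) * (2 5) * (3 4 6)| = |(2 5)(3 7 11 10 4 6)| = 6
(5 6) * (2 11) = (2 11)(5 6) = [0, 1, 11, 3, 4, 6, 5, 7, 8, 9, 10, 2]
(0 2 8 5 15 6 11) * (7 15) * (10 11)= (0 2 8 5 7 15 6 10 11)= [2, 1, 8, 3, 4, 7, 10, 15, 5, 9, 11, 0, 12, 13, 14, 6]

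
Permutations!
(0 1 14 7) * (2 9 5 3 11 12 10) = (0 1 14 7)(2 9 5 3 11 12 10) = [1, 14, 9, 11, 4, 3, 6, 0, 8, 5, 2, 12, 10, 13, 7]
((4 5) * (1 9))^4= (9)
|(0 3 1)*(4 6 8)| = |(0 3 1)(4 6 8)| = 3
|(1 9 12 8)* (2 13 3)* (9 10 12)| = 12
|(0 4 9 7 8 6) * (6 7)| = 4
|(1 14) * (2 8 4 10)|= |(1 14)(2 8 4 10)|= 4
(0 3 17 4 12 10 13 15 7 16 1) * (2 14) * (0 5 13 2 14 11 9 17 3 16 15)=(0 16 1 5 13)(2 11 9 17 4 12 10)(7 15)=[16, 5, 11, 3, 12, 13, 6, 15, 8, 17, 2, 9, 10, 0, 14, 7, 1, 4]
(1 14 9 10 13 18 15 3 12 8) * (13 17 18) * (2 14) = (1 2 14 9 10 17 18 15 3 12 8) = [0, 2, 14, 12, 4, 5, 6, 7, 1, 10, 17, 11, 8, 13, 9, 3, 16, 18, 15]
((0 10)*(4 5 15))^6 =((0 10)(4 5 15))^6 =(15)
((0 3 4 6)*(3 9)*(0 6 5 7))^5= (0 7 5 4 3 9)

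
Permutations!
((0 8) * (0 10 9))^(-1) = (0 9 10 8)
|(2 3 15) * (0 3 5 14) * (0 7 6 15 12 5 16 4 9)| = 12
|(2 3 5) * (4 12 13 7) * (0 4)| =15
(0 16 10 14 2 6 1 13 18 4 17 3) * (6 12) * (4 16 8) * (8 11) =[11, 13, 12, 0, 17, 5, 1, 7, 4, 9, 14, 8, 6, 18, 2, 15, 10, 3, 16] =(0 11 8 4 17 3)(1 13 18 16 10 14 2 12 6)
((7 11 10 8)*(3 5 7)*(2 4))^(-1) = ((2 4)(3 5 7 11 10 8))^(-1) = (2 4)(3 8 10 11 7 5)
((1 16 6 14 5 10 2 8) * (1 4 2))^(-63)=(1 14)(5 16)(6 10)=((1 16 6 14 5 10)(2 8 4))^(-63)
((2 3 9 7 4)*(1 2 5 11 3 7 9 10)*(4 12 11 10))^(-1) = (1 10 5 4 3 11 12 7 2)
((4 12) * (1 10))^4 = ((1 10)(4 12))^4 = (12)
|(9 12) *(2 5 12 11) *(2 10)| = |(2 5 12 9 11 10)| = 6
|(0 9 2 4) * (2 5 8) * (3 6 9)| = 8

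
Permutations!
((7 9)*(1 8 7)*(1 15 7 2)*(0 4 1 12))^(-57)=((0 4 1 8 2 12)(7 9 15))^(-57)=(15)(0 8)(1 12)(2 4)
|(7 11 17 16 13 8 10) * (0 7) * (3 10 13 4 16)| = 6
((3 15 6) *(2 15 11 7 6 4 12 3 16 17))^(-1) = ((2 15 4 12 3 11 7 6 16 17))^(-1) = (2 17 16 6 7 11 3 12 4 15)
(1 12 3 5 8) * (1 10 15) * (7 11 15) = (1 12 3 5 8 10 7 11 15) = [0, 12, 2, 5, 4, 8, 6, 11, 10, 9, 7, 15, 3, 13, 14, 1]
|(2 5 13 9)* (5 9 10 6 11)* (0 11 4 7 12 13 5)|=|(0 11)(2 9)(4 7 12 13 10 6)|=6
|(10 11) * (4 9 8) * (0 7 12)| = 6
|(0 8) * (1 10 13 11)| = |(0 8)(1 10 13 11)| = 4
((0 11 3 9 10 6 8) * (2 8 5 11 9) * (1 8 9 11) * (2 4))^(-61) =(0 9 8 2 1 4 5 3 6 11 10) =((0 11 3 4 2 9 10 6 5 1 8))^(-61)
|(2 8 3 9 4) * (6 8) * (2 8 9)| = |(2 6 9 4 8 3)| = 6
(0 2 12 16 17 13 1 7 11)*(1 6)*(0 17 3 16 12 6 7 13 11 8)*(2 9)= [9, 13, 6, 16, 4, 5, 1, 8, 0, 2, 10, 17, 12, 7, 14, 15, 3, 11]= (0 9 2 6 1 13 7 8)(3 16)(11 17)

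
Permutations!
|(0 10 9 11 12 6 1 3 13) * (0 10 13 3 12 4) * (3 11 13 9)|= 21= |(0 9 13 10 3 11 4)(1 12 6)|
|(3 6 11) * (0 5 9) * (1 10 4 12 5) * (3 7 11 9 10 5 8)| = 10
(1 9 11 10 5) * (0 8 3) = (0 8 3)(1 9 11 10 5) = [8, 9, 2, 0, 4, 1, 6, 7, 3, 11, 5, 10]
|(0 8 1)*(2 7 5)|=|(0 8 1)(2 7 5)|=3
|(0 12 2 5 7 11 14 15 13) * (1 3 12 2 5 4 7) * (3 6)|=|(0 2 4 7 11 14 15 13)(1 6 3 12 5)|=40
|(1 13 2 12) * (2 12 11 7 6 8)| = 15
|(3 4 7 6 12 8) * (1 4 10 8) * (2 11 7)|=21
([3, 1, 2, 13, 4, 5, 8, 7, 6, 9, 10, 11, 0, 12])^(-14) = [13, 1, 2, 12, 4, 5, 6, 7, 8, 9, 10, 11, 3, 0]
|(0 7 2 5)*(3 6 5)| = 6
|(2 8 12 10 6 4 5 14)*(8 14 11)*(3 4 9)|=|(2 14)(3 4 5 11 8 12 10 6 9)|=18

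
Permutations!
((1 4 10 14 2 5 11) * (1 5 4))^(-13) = ((2 4 10 14)(5 11))^(-13) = (2 14 10 4)(5 11)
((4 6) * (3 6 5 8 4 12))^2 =(3 12 6)(4 8 5)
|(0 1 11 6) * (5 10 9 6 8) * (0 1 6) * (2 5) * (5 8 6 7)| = 30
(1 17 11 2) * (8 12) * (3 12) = (1 17 11 2)(3 12 8) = [0, 17, 1, 12, 4, 5, 6, 7, 3, 9, 10, 2, 8, 13, 14, 15, 16, 11]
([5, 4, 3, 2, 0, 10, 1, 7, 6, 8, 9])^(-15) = [5, 4, 3, 2, 0, 10, 1, 7, 6, 8, 9]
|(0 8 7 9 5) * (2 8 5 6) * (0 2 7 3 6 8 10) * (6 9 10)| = 6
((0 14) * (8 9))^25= ((0 14)(8 9))^25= (0 14)(8 9)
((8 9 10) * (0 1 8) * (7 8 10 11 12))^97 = (0 1 10)(7 9 12 8 11)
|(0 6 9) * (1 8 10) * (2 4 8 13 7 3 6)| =|(0 2 4 8 10 1 13 7 3 6 9)| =11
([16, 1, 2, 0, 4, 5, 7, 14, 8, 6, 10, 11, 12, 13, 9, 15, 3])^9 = (16)(6 7 14 9)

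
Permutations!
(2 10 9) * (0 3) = [3, 1, 10, 0, 4, 5, 6, 7, 8, 2, 9] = (0 3)(2 10 9)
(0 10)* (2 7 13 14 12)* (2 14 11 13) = (0 10)(2 7)(11 13)(12 14) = [10, 1, 7, 3, 4, 5, 6, 2, 8, 9, 0, 13, 14, 11, 12]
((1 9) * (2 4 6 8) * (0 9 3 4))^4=(0 4)(1 8)(2 3)(6 9)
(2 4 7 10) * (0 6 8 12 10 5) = (0 6 8 12 10 2 4 7 5) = [6, 1, 4, 3, 7, 0, 8, 5, 12, 9, 2, 11, 10]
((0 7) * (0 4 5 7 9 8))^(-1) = ((0 9 8)(4 5 7))^(-1) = (0 8 9)(4 7 5)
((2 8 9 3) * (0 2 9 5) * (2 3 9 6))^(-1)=(9)(0 5 8 2 6 3)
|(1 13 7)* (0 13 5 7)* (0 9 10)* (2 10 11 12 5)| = 10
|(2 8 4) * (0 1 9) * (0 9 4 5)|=|(9)(0 1 4 2 8 5)|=6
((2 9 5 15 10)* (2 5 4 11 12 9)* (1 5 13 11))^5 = ((1 5 15 10 13 11 12 9 4))^5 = (1 11 5 12 15 9 10 4 13)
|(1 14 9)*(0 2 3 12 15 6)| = |(0 2 3 12 15 6)(1 14 9)| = 6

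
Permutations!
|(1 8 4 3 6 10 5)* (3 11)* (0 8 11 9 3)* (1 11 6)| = 10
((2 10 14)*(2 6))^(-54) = (2 14)(6 10)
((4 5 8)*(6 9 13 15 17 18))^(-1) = ((4 5 8)(6 9 13 15 17 18))^(-1) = (4 8 5)(6 18 17 15 13 9)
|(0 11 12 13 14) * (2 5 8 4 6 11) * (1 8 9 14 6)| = |(0 2 5 9 14)(1 8 4)(6 11 12 13)| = 60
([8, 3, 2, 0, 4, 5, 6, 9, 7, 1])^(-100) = [7, 0, 2, 8, 4, 5, 6, 1, 9, 3]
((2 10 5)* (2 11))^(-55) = (2 10 5 11)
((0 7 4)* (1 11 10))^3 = ((0 7 4)(1 11 10))^3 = (11)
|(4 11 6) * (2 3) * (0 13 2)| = 12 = |(0 13 2 3)(4 11 6)|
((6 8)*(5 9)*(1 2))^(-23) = ((1 2)(5 9)(6 8))^(-23) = (1 2)(5 9)(6 8)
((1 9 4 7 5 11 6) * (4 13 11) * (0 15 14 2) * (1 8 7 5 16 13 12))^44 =(1 12 9)(6 7 13)(8 16 11)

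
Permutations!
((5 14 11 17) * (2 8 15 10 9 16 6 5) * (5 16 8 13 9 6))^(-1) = ((2 13 9 8 15 10 6 16 5 14 11 17))^(-1) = (2 17 11 14 5 16 6 10 15 8 9 13)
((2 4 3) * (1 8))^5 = (1 8)(2 3 4) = ((1 8)(2 4 3))^5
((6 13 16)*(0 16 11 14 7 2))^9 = ((0 16 6 13 11 14 7 2))^9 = (0 16 6 13 11 14 7 2)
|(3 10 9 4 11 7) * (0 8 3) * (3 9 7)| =8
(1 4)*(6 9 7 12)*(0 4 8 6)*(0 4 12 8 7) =(0 12 4 1 7 8 6 9) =[12, 7, 2, 3, 1, 5, 9, 8, 6, 0, 10, 11, 4]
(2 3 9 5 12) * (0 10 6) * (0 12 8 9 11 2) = (0 10 6 12)(2 3 11)(5 8 9) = [10, 1, 3, 11, 4, 8, 12, 7, 9, 5, 6, 2, 0]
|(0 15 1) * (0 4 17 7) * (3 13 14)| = 6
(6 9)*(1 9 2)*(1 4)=[0, 9, 4, 3, 1, 5, 2, 7, 8, 6]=(1 9 6 2 4)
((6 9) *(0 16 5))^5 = ((0 16 5)(6 9))^5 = (0 5 16)(6 9)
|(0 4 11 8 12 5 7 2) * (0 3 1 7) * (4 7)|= 10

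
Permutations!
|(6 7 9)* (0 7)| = 4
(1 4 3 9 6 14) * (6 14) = (1 4 3 9 14) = [0, 4, 2, 9, 3, 5, 6, 7, 8, 14, 10, 11, 12, 13, 1]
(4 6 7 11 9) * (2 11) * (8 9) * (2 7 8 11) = (11)(4 6 8 9) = [0, 1, 2, 3, 6, 5, 8, 7, 9, 4, 10, 11]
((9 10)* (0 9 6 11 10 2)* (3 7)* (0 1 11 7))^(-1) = (0 3 7 6 10 11 1 2 9)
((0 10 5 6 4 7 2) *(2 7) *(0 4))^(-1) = (0 6 5 10)(2 4)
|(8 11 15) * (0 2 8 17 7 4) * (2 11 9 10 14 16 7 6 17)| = |(0 11 15 2 8 9 10 14 16 7 4)(6 17)| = 22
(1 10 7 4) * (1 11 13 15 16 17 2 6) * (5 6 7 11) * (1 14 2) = [0, 10, 7, 3, 5, 6, 14, 4, 8, 9, 11, 13, 12, 15, 2, 16, 17, 1] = (1 10 11 13 15 16 17)(2 7 4 5 6 14)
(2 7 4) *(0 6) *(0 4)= (0 6 4 2 7)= [6, 1, 7, 3, 2, 5, 4, 0]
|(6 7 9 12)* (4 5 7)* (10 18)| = 6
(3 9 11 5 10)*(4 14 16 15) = (3 9 11 5 10)(4 14 16 15) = [0, 1, 2, 9, 14, 10, 6, 7, 8, 11, 3, 5, 12, 13, 16, 4, 15]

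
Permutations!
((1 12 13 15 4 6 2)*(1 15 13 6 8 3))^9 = (1 12 6 2 15 4 8 3)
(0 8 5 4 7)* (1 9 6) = (0 8 5 4 7)(1 9 6) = [8, 9, 2, 3, 7, 4, 1, 0, 5, 6]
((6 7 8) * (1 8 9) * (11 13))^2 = ((1 8 6 7 9)(11 13))^2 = (13)(1 6 9 8 7)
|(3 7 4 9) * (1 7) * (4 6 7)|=4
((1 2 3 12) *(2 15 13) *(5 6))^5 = ((1 15 13 2 3 12)(5 6))^5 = (1 12 3 2 13 15)(5 6)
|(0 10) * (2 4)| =2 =|(0 10)(2 4)|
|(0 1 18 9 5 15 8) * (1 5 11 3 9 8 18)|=15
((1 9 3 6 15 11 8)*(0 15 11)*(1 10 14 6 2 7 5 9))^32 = (15)(2 5 3 7 9)(6 8 14 11 10)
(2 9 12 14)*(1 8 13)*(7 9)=(1 8 13)(2 7 9 12 14)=[0, 8, 7, 3, 4, 5, 6, 9, 13, 12, 10, 11, 14, 1, 2]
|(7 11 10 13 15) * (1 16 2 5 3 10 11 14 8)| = 11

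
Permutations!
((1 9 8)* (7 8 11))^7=((1 9 11 7 8))^7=(1 11 8 9 7)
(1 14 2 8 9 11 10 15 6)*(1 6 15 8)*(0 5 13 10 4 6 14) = (15)(0 5 13 10 8 9 11 4 6 14 2 1) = [5, 0, 1, 3, 6, 13, 14, 7, 9, 11, 8, 4, 12, 10, 2, 15]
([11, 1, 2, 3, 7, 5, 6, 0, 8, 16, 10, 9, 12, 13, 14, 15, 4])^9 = (0 16)(4 11)(7 9)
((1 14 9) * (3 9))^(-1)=(1 9 3 14)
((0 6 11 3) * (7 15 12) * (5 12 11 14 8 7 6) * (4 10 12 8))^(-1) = ((0 5 8 7 15 11 3)(4 10 12 6 14))^(-1) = (0 3 11 15 7 8 5)(4 14 6 12 10)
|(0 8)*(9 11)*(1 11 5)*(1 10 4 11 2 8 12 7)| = |(0 12 7 1 2 8)(4 11 9 5 10)| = 30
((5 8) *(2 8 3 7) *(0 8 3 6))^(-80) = (8)(2 3 7)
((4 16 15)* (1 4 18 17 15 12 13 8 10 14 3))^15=((1 4 16 12 13 8 10 14 3)(15 18 17))^15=(18)(1 10 12)(3 8 16)(4 14 13)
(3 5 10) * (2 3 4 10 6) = [0, 1, 3, 5, 10, 6, 2, 7, 8, 9, 4] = (2 3 5 6)(4 10)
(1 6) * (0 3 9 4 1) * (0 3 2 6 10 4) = (0 2 6 3 9)(1 10 4) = [2, 10, 6, 9, 1, 5, 3, 7, 8, 0, 4]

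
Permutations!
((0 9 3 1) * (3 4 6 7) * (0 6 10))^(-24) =(10)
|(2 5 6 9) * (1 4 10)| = 12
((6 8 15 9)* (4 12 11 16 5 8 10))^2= (4 11 5 15 6)(8 9 10 12 16)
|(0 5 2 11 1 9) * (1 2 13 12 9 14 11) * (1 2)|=|(0 5 13 12 9)(1 14 11)|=15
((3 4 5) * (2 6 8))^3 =(8)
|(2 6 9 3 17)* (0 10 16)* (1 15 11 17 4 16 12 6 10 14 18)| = |(0 14 18 1 15 11 17 2 10 12 6 9 3 4 16)| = 15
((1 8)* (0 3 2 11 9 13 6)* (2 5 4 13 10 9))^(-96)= (13)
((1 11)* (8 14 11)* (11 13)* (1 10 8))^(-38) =(8 13 10 14 11)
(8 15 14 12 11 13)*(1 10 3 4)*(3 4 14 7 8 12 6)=(1 10 4)(3 14 6)(7 8 15)(11 13 12)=[0, 10, 2, 14, 1, 5, 3, 8, 15, 9, 4, 13, 11, 12, 6, 7]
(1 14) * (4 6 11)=(1 14)(4 6 11)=[0, 14, 2, 3, 6, 5, 11, 7, 8, 9, 10, 4, 12, 13, 1]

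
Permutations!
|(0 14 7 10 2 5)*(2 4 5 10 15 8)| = |(0 14 7 15 8 2 10 4 5)| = 9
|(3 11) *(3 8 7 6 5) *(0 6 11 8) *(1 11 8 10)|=14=|(0 6 5 3 10 1 11)(7 8)|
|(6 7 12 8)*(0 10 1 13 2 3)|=12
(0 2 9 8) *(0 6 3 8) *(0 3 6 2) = (2 9 3 8) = [0, 1, 9, 8, 4, 5, 6, 7, 2, 3]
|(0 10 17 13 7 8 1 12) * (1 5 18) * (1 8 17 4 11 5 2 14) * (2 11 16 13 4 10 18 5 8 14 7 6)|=|(0 18 14 1 12)(2 7 17 4 16 13 6)(8 11)|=70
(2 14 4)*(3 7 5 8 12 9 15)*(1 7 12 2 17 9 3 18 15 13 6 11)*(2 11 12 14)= (1 7 5 8 11)(3 14 4 17 9 13 6 12)(15 18)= [0, 7, 2, 14, 17, 8, 12, 5, 11, 13, 10, 1, 3, 6, 4, 18, 16, 9, 15]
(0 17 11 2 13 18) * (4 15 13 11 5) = [17, 1, 11, 3, 15, 4, 6, 7, 8, 9, 10, 2, 12, 18, 14, 13, 16, 5, 0] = (0 17 5 4 15 13 18)(2 11)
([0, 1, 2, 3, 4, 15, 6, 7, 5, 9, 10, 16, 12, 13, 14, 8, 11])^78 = [0, 1, 2, 3, 4, 5, 6, 7, 8, 9, 10, 11, 12, 13, 14, 15, 16]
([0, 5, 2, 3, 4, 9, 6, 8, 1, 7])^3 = (1 7 5 8 9)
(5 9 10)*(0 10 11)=(0 10 5 9 11)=[10, 1, 2, 3, 4, 9, 6, 7, 8, 11, 5, 0]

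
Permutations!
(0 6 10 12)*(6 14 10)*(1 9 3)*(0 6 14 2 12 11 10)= (0 2 12 6 14)(1 9 3)(10 11)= [2, 9, 12, 1, 4, 5, 14, 7, 8, 3, 11, 10, 6, 13, 0]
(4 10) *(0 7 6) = (0 7 6)(4 10) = [7, 1, 2, 3, 10, 5, 0, 6, 8, 9, 4]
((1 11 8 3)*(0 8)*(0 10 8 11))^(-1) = ((0 11 10 8 3 1))^(-1) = (0 1 3 8 10 11)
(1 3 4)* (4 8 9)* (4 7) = (1 3 8 9 7 4) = [0, 3, 2, 8, 1, 5, 6, 4, 9, 7]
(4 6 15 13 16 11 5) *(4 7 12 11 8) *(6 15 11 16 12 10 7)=(4 15 13 12 16 8)(5 6 11)(7 10)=[0, 1, 2, 3, 15, 6, 11, 10, 4, 9, 7, 5, 16, 12, 14, 13, 8]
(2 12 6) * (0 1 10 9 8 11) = (0 1 10 9 8 11)(2 12 6) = [1, 10, 12, 3, 4, 5, 2, 7, 11, 8, 9, 0, 6]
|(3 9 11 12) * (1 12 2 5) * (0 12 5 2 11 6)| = 10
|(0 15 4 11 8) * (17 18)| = 10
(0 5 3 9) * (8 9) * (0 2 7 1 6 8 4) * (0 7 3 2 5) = (1 6 8 9 5 2 3 4 7) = [0, 6, 3, 4, 7, 2, 8, 1, 9, 5]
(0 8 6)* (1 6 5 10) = [8, 6, 2, 3, 4, 10, 0, 7, 5, 9, 1] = (0 8 5 10 1 6)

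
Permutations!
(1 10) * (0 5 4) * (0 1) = (0 5 4 1 10) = [5, 10, 2, 3, 1, 4, 6, 7, 8, 9, 0]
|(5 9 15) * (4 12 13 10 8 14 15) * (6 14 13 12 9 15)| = 6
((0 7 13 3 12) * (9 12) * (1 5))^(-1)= ((0 7 13 3 9 12)(1 5))^(-1)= (0 12 9 3 13 7)(1 5)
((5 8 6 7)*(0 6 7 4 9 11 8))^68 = ((0 6 4 9 11 8 7 5))^68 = (0 11)(4 7)(5 9)(6 8)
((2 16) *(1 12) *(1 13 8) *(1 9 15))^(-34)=(16)(1 13 9)(8 15 12)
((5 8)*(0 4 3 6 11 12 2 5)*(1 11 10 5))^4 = (12)(0 10 4 5 3 8 6)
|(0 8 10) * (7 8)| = |(0 7 8 10)| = 4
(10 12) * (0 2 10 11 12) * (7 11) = (0 2 10)(7 11 12) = [2, 1, 10, 3, 4, 5, 6, 11, 8, 9, 0, 12, 7]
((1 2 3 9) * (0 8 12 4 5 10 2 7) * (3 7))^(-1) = (0 7 2 10 5 4 12 8)(1 9 3)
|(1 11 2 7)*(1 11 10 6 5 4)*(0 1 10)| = 12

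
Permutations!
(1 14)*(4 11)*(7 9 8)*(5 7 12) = (1 14)(4 11)(5 7 9 8 12) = [0, 14, 2, 3, 11, 7, 6, 9, 12, 8, 10, 4, 5, 13, 1]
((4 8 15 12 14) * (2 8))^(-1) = ((2 8 15 12 14 4))^(-1) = (2 4 14 12 15 8)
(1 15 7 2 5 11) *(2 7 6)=(1 15 6 2 5 11)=[0, 15, 5, 3, 4, 11, 2, 7, 8, 9, 10, 1, 12, 13, 14, 6]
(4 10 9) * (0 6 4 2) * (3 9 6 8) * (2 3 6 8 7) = (0 7 2)(3 9)(4 10 8 6) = [7, 1, 0, 9, 10, 5, 4, 2, 6, 3, 8]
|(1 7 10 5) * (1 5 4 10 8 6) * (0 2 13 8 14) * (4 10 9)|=8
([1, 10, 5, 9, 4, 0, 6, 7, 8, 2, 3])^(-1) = (0 5 2 9 3 10 1)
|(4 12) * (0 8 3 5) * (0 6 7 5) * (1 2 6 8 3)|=6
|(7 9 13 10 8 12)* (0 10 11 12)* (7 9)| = |(0 10 8)(9 13 11 12)| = 12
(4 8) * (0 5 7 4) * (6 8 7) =(0 5 6 8)(4 7) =[5, 1, 2, 3, 7, 6, 8, 4, 0]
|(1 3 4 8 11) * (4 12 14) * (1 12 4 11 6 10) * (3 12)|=9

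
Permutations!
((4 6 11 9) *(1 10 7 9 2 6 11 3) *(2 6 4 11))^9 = (1 7 11 3 10 9 6)(2 4)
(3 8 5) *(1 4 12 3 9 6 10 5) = (1 4 12 3 8)(5 9 6 10) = [0, 4, 2, 8, 12, 9, 10, 7, 1, 6, 5, 11, 3]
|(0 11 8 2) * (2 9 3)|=6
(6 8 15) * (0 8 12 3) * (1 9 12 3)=[8, 9, 2, 0, 4, 5, 3, 7, 15, 12, 10, 11, 1, 13, 14, 6]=(0 8 15 6 3)(1 9 12)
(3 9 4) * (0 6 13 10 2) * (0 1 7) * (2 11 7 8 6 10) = (0 10 11 7)(1 8 6 13 2)(3 9 4) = [10, 8, 1, 9, 3, 5, 13, 0, 6, 4, 11, 7, 12, 2]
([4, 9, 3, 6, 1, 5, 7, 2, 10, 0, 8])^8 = (10)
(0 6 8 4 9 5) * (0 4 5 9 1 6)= (9)(1 6 8 5 4)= [0, 6, 2, 3, 1, 4, 8, 7, 5, 9]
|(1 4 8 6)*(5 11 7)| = 12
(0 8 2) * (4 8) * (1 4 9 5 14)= (0 9 5 14 1 4 8 2)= [9, 4, 0, 3, 8, 14, 6, 7, 2, 5, 10, 11, 12, 13, 1]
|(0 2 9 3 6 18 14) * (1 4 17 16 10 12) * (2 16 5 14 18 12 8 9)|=|(18)(0 16 10 8 9 3 6 12 1 4 17 5 14)|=13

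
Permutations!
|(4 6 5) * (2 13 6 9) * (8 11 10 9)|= 9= |(2 13 6 5 4 8 11 10 9)|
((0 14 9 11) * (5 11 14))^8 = (14)(0 11 5)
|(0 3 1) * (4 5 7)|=|(0 3 1)(4 5 7)|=3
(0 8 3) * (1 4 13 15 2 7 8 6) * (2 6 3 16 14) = [3, 4, 7, 0, 13, 5, 1, 8, 16, 9, 10, 11, 12, 15, 2, 6, 14] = (0 3)(1 4 13 15 6)(2 7 8 16 14)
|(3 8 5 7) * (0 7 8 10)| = 4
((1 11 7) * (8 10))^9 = ((1 11 7)(8 10))^9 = (11)(8 10)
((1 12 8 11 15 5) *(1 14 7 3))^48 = ((1 12 8 11 15 5 14 7 3))^48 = (1 11 14)(3 8 5)(7 12 15)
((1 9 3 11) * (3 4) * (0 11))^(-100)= ((0 11 1 9 4 3))^(-100)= (0 1 4)(3 11 9)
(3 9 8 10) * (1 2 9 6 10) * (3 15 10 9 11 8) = (1 2 11 8)(3 6 9)(10 15) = [0, 2, 11, 6, 4, 5, 9, 7, 1, 3, 15, 8, 12, 13, 14, 10]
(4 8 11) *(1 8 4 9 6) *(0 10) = (0 10)(1 8 11 9 6) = [10, 8, 2, 3, 4, 5, 1, 7, 11, 6, 0, 9]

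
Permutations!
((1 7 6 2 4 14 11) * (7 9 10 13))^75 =(1 6)(2 9)(4 10)(7 11)(13 14)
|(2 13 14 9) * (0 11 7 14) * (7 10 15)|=9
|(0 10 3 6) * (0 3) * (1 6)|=6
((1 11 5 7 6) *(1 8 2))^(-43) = ((1 11 5 7 6 8 2))^(-43) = (1 2 8 6 7 5 11)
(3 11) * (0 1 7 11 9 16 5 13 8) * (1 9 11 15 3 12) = (0 9 16 5 13 8)(1 7 15 3 11 12) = [9, 7, 2, 11, 4, 13, 6, 15, 0, 16, 10, 12, 1, 8, 14, 3, 5]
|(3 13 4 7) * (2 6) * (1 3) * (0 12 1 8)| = 8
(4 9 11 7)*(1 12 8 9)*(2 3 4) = (1 12 8 9 11 7 2 3 4) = [0, 12, 3, 4, 1, 5, 6, 2, 9, 11, 10, 7, 8]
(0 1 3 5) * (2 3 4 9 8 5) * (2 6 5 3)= (0 1 4 9 8 3 6 5)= [1, 4, 2, 6, 9, 0, 5, 7, 3, 8]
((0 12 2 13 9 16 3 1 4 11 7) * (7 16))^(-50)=((0 12 2 13 9 7)(1 4 11 16 3))^(-50)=(16)(0 9 2)(7 13 12)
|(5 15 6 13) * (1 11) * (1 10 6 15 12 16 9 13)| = |(1 11 10 6)(5 12 16 9 13)| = 20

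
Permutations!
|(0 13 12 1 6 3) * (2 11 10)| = 6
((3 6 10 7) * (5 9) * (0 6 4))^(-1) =(0 4 3 7 10 6)(5 9)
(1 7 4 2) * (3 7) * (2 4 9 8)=[0, 3, 1, 7, 4, 5, 6, 9, 2, 8]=(1 3 7 9 8 2)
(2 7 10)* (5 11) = (2 7 10)(5 11) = [0, 1, 7, 3, 4, 11, 6, 10, 8, 9, 2, 5]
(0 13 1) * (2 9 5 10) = (0 13 1)(2 9 5 10) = [13, 0, 9, 3, 4, 10, 6, 7, 8, 5, 2, 11, 12, 1]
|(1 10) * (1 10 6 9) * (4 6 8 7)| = 6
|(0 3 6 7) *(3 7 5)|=6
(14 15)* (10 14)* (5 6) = (5 6)(10 14 15) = [0, 1, 2, 3, 4, 6, 5, 7, 8, 9, 14, 11, 12, 13, 15, 10]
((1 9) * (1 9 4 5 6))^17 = (9)(1 4 5 6)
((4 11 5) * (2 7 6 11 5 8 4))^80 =(2 11 5 6 4 7 8)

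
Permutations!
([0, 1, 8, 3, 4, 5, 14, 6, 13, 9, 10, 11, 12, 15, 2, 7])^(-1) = (2 14 6 7 15 13 8)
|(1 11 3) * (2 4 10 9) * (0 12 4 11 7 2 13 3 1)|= |(0 12 4 10 9 13 3)(1 7 2 11)|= 28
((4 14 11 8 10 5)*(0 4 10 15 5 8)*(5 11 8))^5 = ((0 4 14 8 15 11)(5 10))^5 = (0 11 15 8 14 4)(5 10)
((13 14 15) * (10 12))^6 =(15)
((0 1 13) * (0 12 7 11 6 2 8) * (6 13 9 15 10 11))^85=((0 1 9 15 10 11 13 12 7 6 2 8))^85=(0 1 9 15 10 11 13 12 7 6 2 8)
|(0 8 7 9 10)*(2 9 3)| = |(0 8 7 3 2 9 10)| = 7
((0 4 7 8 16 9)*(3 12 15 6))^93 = (0 8)(3 12 15 6)(4 16)(7 9)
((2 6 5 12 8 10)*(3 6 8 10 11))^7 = ((2 8 11 3 6 5 12 10))^7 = (2 10 12 5 6 3 11 8)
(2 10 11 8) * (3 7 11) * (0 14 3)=(0 14 3 7 11 8 2 10)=[14, 1, 10, 7, 4, 5, 6, 11, 2, 9, 0, 8, 12, 13, 3]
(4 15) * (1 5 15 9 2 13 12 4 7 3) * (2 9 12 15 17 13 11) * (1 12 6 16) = [0, 5, 11, 12, 6, 17, 16, 3, 8, 9, 10, 2, 4, 15, 14, 7, 1, 13] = (1 5 17 13 15 7 3 12 4 6 16)(2 11)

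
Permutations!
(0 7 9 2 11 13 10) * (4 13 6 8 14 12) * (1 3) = (0 7 9 2 11 6 8 14 12 4 13 10)(1 3) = [7, 3, 11, 1, 13, 5, 8, 9, 14, 2, 0, 6, 4, 10, 12]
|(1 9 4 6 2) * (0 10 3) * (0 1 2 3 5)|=15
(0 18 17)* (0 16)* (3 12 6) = (0 18 17 16)(3 12 6) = [18, 1, 2, 12, 4, 5, 3, 7, 8, 9, 10, 11, 6, 13, 14, 15, 0, 16, 17]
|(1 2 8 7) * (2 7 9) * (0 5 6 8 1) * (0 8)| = 15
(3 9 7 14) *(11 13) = (3 9 7 14)(11 13) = [0, 1, 2, 9, 4, 5, 6, 14, 8, 7, 10, 13, 12, 11, 3]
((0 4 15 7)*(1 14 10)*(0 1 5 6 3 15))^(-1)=(0 4)(1 7 15 3 6 5 10 14)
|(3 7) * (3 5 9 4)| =5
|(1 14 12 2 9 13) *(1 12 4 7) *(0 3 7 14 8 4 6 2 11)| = |(0 3 7 1 8 4 14 6 2 9 13 12 11)| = 13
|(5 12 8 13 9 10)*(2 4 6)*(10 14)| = 21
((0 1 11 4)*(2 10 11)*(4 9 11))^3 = ((0 1 2 10 4)(9 11))^3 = (0 10 1 4 2)(9 11)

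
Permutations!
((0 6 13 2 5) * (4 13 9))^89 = ((0 6 9 4 13 2 5))^89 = (0 2 4 6 5 13 9)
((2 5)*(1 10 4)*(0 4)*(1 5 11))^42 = ((0 4 5 2 11 1 10))^42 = (11)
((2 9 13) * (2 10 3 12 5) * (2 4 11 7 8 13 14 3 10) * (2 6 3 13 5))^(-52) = ((2 9 14 13 6 3 12)(4 11 7 8 5))^(-52) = (2 6 9 3 14 12 13)(4 8 11 5 7)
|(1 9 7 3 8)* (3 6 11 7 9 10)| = 12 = |(1 10 3 8)(6 11 7)|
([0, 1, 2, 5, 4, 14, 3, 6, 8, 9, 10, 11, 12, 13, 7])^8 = [0, 1, 2, 7, 4, 6, 14, 5, 8, 9, 10, 11, 12, 13, 3]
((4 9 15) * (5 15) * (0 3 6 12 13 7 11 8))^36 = (15)(0 13)(3 7)(6 11)(8 12)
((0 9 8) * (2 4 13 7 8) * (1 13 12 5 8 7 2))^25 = ((0 9 1 13 2 4 12 5 8))^25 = (0 5 4 13 9 8 12 2 1)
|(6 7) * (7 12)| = |(6 12 7)| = 3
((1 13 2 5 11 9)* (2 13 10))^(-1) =(13)(1 9 11 5 2 10)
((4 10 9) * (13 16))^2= (16)(4 9 10)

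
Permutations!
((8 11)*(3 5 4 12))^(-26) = (3 4)(5 12)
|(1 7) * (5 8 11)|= |(1 7)(5 8 11)|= 6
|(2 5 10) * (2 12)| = 4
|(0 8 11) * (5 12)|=|(0 8 11)(5 12)|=6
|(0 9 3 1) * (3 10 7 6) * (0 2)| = |(0 9 10 7 6 3 1 2)| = 8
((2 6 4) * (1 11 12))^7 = ((1 11 12)(2 6 4))^7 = (1 11 12)(2 6 4)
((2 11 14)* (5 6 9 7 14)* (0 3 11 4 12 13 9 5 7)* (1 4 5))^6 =((0 3 11 7 14 2 5 6 1 4 12 13 9))^6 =(0 5 9 2 13 14 12 7 4 11 1 3 6)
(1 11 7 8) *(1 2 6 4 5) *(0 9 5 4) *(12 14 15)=(0 9 5 1 11 7 8 2 6)(12 14 15)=[9, 11, 6, 3, 4, 1, 0, 8, 2, 5, 10, 7, 14, 13, 15, 12]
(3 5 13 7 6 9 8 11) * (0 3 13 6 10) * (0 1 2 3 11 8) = (0 11 13 7 10 1 2 3 5 6 9) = [11, 2, 3, 5, 4, 6, 9, 10, 8, 0, 1, 13, 12, 7]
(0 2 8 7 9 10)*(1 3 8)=[2, 3, 1, 8, 4, 5, 6, 9, 7, 10, 0]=(0 2 1 3 8 7 9 10)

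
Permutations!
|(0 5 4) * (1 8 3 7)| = |(0 5 4)(1 8 3 7)| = 12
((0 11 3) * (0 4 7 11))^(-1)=((3 4 7 11))^(-1)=(3 11 7 4)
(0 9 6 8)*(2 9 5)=(0 5 2 9 6 8)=[5, 1, 9, 3, 4, 2, 8, 7, 0, 6]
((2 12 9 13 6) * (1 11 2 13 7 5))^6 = (13)(1 5 7 9 12 2 11)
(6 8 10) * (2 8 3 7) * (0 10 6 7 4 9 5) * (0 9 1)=(0 10 7 2 8 6 3 4 1)(5 9)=[10, 0, 8, 4, 1, 9, 3, 2, 6, 5, 7]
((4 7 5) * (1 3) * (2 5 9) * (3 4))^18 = ((1 4 7 9 2 5 3))^18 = (1 2 4 5 7 3 9)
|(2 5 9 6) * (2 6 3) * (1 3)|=5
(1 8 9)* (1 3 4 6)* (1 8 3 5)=[0, 3, 2, 4, 6, 1, 8, 7, 9, 5]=(1 3 4 6 8 9 5)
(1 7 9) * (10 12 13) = (1 7 9)(10 12 13) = [0, 7, 2, 3, 4, 5, 6, 9, 8, 1, 12, 11, 13, 10]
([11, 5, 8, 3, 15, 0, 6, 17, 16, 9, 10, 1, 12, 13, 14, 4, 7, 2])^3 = [5, 11, 7, 3, 15, 1, 6, 8, 17, 9, 10, 0, 12, 13, 14, 4, 2, 16]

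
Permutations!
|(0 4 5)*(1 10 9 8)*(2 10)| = |(0 4 5)(1 2 10 9 8)| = 15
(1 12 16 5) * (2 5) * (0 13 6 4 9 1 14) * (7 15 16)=(0 13 6 4 9 1 12 7 15 16 2 5 14)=[13, 12, 5, 3, 9, 14, 4, 15, 8, 1, 10, 11, 7, 6, 0, 16, 2]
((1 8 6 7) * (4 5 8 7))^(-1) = (1 7)(4 6 8 5)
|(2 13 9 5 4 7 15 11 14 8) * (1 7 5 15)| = |(1 7)(2 13 9 15 11 14 8)(4 5)| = 14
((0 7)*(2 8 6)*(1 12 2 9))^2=((0 7)(1 12 2 8 6 9))^2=(1 2 6)(8 9 12)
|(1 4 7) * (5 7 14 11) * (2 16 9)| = |(1 4 14 11 5 7)(2 16 9)| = 6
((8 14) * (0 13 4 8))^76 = (0 13 4 8 14)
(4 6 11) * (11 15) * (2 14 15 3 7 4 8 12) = (2 14 15 11 8 12)(3 7 4 6) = [0, 1, 14, 7, 6, 5, 3, 4, 12, 9, 10, 8, 2, 13, 15, 11]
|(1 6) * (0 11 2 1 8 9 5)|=|(0 11 2 1 6 8 9 5)|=8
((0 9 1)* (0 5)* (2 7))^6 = ((0 9 1 5)(2 7))^6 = (0 1)(5 9)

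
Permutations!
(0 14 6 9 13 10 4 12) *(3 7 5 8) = [14, 1, 2, 7, 12, 8, 9, 5, 3, 13, 4, 11, 0, 10, 6] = (0 14 6 9 13 10 4 12)(3 7 5 8)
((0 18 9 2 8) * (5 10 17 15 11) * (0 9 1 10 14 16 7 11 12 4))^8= ((0 18 1 10 17 15 12 4)(2 8 9)(5 14 16 7 11))^8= (18)(2 9 8)(5 7 14 11 16)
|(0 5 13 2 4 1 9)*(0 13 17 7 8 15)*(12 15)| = 35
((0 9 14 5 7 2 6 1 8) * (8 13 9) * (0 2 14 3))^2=((0 8 2 6 1 13 9 3)(5 7 14))^2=(0 2 1 9)(3 8 6 13)(5 14 7)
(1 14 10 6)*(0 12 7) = (0 12 7)(1 14 10 6) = [12, 14, 2, 3, 4, 5, 1, 0, 8, 9, 6, 11, 7, 13, 10]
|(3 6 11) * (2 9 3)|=5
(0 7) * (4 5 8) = (0 7)(4 5 8) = [7, 1, 2, 3, 5, 8, 6, 0, 4]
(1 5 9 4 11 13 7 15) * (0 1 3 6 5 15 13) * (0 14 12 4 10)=(0 1 15 3 6 5 9 10)(4 11 14 12)(7 13)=[1, 15, 2, 6, 11, 9, 5, 13, 8, 10, 0, 14, 4, 7, 12, 3]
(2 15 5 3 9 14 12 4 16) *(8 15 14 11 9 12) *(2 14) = (3 12 4 16 14 8 15 5)(9 11) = [0, 1, 2, 12, 16, 3, 6, 7, 15, 11, 10, 9, 4, 13, 8, 5, 14]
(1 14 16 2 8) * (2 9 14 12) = (1 12 2 8)(9 14 16) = [0, 12, 8, 3, 4, 5, 6, 7, 1, 14, 10, 11, 2, 13, 16, 15, 9]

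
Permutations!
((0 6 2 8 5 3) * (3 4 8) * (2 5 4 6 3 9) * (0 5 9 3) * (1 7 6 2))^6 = (1 6)(7 9)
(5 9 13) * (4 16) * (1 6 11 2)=(1 6 11 2)(4 16)(5 9 13)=[0, 6, 1, 3, 16, 9, 11, 7, 8, 13, 10, 2, 12, 5, 14, 15, 4]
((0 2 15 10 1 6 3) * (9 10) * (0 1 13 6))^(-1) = (0 1 3 6 13 10 9 15 2)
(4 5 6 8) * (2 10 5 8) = (2 10 5 6)(4 8) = [0, 1, 10, 3, 8, 6, 2, 7, 4, 9, 5]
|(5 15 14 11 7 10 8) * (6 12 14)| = 9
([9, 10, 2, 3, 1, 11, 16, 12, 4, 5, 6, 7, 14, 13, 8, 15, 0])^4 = (0 7 4 16 11 8 6 5 14 10 9 12 1)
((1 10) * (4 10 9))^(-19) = ((1 9 4 10))^(-19) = (1 9 4 10)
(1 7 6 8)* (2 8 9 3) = [0, 7, 8, 2, 4, 5, 9, 6, 1, 3] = (1 7 6 9 3 2 8)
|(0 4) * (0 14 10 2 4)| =|(2 4 14 10)| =4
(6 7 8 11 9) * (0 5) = (0 5)(6 7 8 11 9) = [5, 1, 2, 3, 4, 0, 7, 8, 11, 6, 10, 9]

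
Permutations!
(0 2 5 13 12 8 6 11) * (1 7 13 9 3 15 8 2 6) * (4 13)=[6, 7, 5, 15, 13, 9, 11, 4, 1, 3, 10, 0, 2, 12, 14, 8]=(0 6 11)(1 7 4 13 12 2 5 9 3 15 8)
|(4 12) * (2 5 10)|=6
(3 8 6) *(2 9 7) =[0, 1, 9, 8, 4, 5, 3, 2, 6, 7] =(2 9 7)(3 8 6)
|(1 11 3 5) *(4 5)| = 5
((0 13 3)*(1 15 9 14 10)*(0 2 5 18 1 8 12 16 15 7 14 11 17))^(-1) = (0 17 11 9 15 16 12 8 10 14 7 1 18 5 2 3 13)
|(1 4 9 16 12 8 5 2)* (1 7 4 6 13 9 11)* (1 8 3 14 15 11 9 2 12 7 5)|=|(1 6 13 2 5 12 3 14 15 11 8)(4 9 16 7)|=44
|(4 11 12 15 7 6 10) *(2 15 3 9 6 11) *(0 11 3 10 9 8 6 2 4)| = 28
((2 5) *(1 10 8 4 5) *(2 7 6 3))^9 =((1 10 8 4 5 7 6 3 2))^9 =(10)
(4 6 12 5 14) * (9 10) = (4 6 12 5 14)(9 10) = [0, 1, 2, 3, 6, 14, 12, 7, 8, 10, 9, 11, 5, 13, 4]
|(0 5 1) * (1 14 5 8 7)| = |(0 8 7 1)(5 14)| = 4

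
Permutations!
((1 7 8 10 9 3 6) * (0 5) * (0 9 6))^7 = (0 3 9 5)(1 8 6 7 10)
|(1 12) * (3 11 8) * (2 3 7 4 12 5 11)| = |(1 5 11 8 7 4 12)(2 3)| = 14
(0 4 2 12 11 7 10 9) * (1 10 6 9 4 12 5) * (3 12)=(0 3 12 11 7 6 9)(1 10 4 2 5)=[3, 10, 5, 12, 2, 1, 9, 6, 8, 0, 4, 7, 11]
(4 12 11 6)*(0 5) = [5, 1, 2, 3, 12, 0, 4, 7, 8, 9, 10, 6, 11] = (0 5)(4 12 11 6)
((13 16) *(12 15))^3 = (12 15)(13 16)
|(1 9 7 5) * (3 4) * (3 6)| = 12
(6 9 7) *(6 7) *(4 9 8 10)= [0, 1, 2, 3, 9, 5, 8, 7, 10, 6, 4]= (4 9 6 8 10)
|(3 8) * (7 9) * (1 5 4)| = |(1 5 4)(3 8)(7 9)| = 6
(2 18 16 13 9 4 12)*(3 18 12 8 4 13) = (2 12)(3 18 16)(4 8)(9 13) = [0, 1, 12, 18, 8, 5, 6, 7, 4, 13, 10, 11, 2, 9, 14, 15, 3, 17, 16]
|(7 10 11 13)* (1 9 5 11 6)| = |(1 9 5 11 13 7 10 6)| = 8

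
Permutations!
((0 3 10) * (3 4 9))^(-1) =((0 4 9 3 10))^(-1) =(0 10 3 9 4)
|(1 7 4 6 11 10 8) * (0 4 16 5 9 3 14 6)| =|(0 4)(1 7 16 5 9 3 14 6 11 10 8)| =22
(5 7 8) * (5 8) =(8)(5 7) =[0, 1, 2, 3, 4, 7, 6, 5, 8]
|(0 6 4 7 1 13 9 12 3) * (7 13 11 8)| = 28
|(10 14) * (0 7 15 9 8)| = |(0 7 15 9 8)(10 14)| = 10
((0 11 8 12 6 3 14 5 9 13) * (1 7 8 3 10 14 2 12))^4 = ((0 11 3 2 12 6 10 14 5 9 13)(1 7 8))^4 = (0 12 5 11 6 9 3 10 13 2 14)(1 7 8)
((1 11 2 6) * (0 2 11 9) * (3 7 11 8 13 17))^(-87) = (0 1 2 9 6)(3 8)(7 13)(11 17)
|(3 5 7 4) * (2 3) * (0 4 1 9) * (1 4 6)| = 20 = |(0 6 1 9)(2 3 5 7 4)|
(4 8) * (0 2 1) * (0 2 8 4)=(0 8)(1 2)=[8, 2, 1, 3, 4, 5, 6, 7, 0]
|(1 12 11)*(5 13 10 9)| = 12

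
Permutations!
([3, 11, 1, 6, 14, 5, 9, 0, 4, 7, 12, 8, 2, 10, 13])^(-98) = [6, 11, 1, 9, 14, 5, 7, 3, 4, 0, 12, 8, 2, 10, 13]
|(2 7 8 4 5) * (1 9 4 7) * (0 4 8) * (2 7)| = 4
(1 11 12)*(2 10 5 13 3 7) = (1 11 12)(2 10 5 13 3 7) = [0, 11, 10, 7, 4, 13, 6, 2, 8, 9, 5, 12, 1, 3]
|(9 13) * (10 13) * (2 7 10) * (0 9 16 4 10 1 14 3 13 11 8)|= 13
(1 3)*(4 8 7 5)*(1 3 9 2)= (1 9 2)(4 8 7 5)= [0, 9, 1, 3, 8, 4, 6, 5, 7, 2]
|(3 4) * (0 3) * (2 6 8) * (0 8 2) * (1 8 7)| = |(0 3 4 7 1 8)(2 6)| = 6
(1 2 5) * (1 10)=(1 2 5 10)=[0, 2, 5, 3, 4, 10, 6, 7, 8, 9, 1]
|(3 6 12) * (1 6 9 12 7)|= |(1 6 7)(3 9 12)|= 3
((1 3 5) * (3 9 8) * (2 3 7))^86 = ((1 9 8 7 2 3 5))^86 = (1 8 2 5 9 7 3)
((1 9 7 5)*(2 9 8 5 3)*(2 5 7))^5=(2 9)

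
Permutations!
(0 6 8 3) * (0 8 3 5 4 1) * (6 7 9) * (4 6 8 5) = [7, 0, 2, 5, 1, 6, 3, 9, 4, 8] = (0 7 9 8 4 1)(3 5 6)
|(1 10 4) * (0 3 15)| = 3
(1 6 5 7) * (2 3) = (1 6 5 7)(2 3) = [0, 6, 3, 2, 4, 7, 5, 1]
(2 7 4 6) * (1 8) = [0, 8, 7, 3, 6, 5, 2, 4, 1] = (1 8)(2 7 4 6)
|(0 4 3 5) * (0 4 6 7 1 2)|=|(0 6 7 1 2)(3 5 4)|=15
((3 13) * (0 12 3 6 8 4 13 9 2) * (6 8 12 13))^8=((0 13 8 4 6 12 3 9 2))^8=(0 2 9 3 12 6 4 8 13)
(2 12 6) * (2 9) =(2 12 6 9) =[0, 1, 12, 3, 4, 5, 9, 7, 8, 2, 10, 11, 6]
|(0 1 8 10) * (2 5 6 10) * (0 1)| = 6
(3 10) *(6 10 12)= (3 12 6 10)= [0, 1, 2, 12, 4, 5, 10, 7, 8, 9, 3, 11, 6]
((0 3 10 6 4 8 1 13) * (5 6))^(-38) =(0 1 4 5 3 13 8 6 10)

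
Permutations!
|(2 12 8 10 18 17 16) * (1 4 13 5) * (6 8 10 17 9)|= |(1 4 13 5)(2 12 10 18 9 6 8 17 16)|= 36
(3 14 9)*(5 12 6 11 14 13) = (3 13 5 12 6 11 14 9) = [0, 1, 2, 13, 4, 12, 11, 7, 8, 3, 10, 14, 6, 5, 9]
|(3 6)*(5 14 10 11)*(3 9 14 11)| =10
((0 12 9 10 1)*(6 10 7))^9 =((0 12 9 7 6 10 1))^9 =(0 9 6 1 12 7 10)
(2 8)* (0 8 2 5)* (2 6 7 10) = (0 8 5)(2 6 7 10) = [8, 1, 6, 3, 4, 0, 7, 10, 5, 9, 2]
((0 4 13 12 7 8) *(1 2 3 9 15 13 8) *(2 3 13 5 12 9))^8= (0 8 4)(1 7 12 5 15 9 13 2 3)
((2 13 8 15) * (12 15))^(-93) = ((2 13 8 12 15))^(-93) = (2 8 15 13 12)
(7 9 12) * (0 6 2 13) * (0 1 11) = (0 6 2 13 1 11)(7 9 12) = [6, 11, 13, 3, 4, 5, 2, 9, 8, 12, 10, 0, 7, 1]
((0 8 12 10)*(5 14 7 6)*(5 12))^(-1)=(0 10 12 6 7 14 5 8)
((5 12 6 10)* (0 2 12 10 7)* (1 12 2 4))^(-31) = (0 7 6 12 1 4)(5 10)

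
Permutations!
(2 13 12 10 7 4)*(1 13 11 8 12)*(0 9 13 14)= (0 9 13 1 14)(2 11 8 12 10 7 4)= [9, 14, 11, 3, 2, 5, 6, 4, 12, 13, 7, 8, 10, 1, 0]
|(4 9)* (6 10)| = |(4 9)(6 10)| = 2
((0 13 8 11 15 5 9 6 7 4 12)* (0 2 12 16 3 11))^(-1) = (0 8 13)(2 12)(3 16 4 7 6 9 5 15 11)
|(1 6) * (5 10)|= |(1 6)(5 10)|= 2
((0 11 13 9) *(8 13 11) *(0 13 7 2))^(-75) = ((0 8 7 2)(9 13))^(-75) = (0 8 7 2)(9 13)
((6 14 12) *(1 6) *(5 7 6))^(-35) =(1 5 7 6 14 12)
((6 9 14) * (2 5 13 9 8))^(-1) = (2 8 6 14 9 13 5)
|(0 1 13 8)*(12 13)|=|(0 1 12 13 8)|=5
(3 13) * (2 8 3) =(2 8 3 13) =[0, 1, 8, 13, 4, 5, 6, 7, 3, 9, 10, 11, 12, 2]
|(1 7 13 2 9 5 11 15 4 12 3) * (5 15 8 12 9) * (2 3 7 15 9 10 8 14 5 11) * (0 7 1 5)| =24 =|(0 7 13 3 5 2 11 14)(1 15 4 10 8 12)|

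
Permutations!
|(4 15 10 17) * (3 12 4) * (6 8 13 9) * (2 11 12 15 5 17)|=36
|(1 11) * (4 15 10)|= 6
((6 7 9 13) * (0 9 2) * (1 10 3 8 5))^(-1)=((0 9 13 6 7 2)(1 10 3 8 5))^(-1)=(0 2 7 6 13 9)(1 5 8 3 10)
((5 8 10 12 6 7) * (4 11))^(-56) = (5 6 10)(7 12 8) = ((4 11)(5 8 10 12 6 7))^(-56)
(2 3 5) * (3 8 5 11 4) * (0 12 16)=[12, 1, 8, 11, 3, 2, 6, 7, 5, 9, 10, 4, 16, 13, 14, 15, 0]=(0 12 16)(2 8 5)(3 11 4)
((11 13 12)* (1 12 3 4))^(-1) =((1 12 11 13 3 4))^(-1) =(1 4 3 13 11 12)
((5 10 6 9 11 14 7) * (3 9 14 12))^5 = (14)(3 9 11 12)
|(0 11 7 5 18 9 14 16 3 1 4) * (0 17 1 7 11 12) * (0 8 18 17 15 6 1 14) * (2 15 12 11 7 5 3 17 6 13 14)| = |(0 11 7 3 5 6 1 4 12 8 18 9)(2 15 13 14 16 17)| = 12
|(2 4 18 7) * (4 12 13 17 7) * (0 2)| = 6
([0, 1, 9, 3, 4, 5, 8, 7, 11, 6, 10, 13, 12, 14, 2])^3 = (2 8 14 6 13 9 11)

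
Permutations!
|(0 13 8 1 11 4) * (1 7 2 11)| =|(0 13 8 7 2 11 4)| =7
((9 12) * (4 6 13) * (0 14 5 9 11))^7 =(0 14 5 9 12 11)(4 6 13)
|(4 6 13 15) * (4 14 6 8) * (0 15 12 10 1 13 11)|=20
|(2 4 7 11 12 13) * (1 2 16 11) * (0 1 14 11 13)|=|(0 1 2 4 7 14 11 12)(13 16)|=8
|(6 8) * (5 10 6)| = 4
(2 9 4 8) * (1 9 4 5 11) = (1 9 5 11)(2 4 8) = [0, 9, 4, 3, 8, 11, 6, 7, 2, 5, 10, 1]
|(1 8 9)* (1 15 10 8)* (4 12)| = 4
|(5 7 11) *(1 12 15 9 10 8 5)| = |(1 12 15 9 10 8 5 7 11)| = 9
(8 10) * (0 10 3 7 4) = (0 10 8 3 7 4) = [10, 1, 2, 7, 0, 5, 6, 4, 3, 9, 8]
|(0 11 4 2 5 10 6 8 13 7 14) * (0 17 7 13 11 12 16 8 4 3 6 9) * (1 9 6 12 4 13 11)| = 42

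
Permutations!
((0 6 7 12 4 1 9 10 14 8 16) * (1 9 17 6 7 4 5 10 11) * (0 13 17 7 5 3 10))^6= ((0 5)(1 7 12 3 10 14 8 16 13 17 6 4 9 11))^6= (1 8 9 10 6 12 13)(3 17 7 16 11 14 4)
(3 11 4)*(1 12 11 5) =(1 12 11 4 3 5) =[0, 12, 2, 5, 3, 1, 6, 7, 8, 9, 10, 4, 11]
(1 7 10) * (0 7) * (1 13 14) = (0 7 10 13 14 1) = [7, 0, 2, 3, 4, 5, 6, 10, 8, 9, 13, 11, 12, 14, 1]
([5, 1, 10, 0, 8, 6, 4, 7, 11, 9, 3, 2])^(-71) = (0 5 6 4 8 11 2 10 3)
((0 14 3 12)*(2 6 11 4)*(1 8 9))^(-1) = ((0 14 3 12)(1 8 9)(2 6 11 4))^(-1) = (0 12 3 14)(1 9 8)(2 4 11 6)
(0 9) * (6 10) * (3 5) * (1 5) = [9, 5, 2, 1, 4, 3, 10, 7, 8, 0, 6] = (0 9)(1 5 3)(6 10)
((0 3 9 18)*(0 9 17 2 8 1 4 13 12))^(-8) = (18)(0 3 17 2 8 1 4 13 12)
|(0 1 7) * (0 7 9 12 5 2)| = 6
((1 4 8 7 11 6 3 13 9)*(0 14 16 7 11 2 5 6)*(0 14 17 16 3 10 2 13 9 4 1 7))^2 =((0 17 16)(2 5 6 10)(3 9 7 13 4 8 11 14))^2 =(0 16 17)(2 6)(3 7 4 11)(5 10)(8 14 9 13)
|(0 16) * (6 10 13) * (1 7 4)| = 6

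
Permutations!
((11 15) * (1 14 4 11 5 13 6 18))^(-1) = ((1 14 4 11 15 5 13 6 18))^(-1) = (1 18 6 13 5 15 11 4 14)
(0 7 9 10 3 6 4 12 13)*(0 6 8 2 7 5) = (0 5)(2 7 9 10 3 8)(4 12 13 6) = [5, 1, 7, 8, 12, 0, 4, 9, 2, 10, 3, 11, 13, 6]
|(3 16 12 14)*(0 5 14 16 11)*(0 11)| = 4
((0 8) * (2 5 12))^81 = ((0 8)(2 5 12))^81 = (12)(0 8)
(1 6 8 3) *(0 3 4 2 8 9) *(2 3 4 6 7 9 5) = (0 4 3 1 7 9)(2 8 6 5) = [4, 7, 8, 1, 3, 2, 5, 9, 6, 0]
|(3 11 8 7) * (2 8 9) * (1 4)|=|(1 4)(2 8 7 3 11 9)|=6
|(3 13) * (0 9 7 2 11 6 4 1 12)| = |(0 9 7 2 11 6 4 1 12)(3 13)| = 18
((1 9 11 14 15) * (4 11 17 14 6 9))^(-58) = ((1 4 11 6 9 17 14 15))^(-58) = (1 14 9 11)(4 15 17 6)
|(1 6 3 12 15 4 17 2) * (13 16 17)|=|(1 6 3 12 15 4 13 16 17 2)|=10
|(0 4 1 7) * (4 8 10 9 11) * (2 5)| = 8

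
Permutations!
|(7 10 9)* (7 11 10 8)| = 6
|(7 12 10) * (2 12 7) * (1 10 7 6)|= 6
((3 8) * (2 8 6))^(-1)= (2 6 3 8)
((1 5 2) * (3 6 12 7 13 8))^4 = ((1 5 2)(3 6 12 7 13 8))^4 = (1 5 2)(3 13 12)(6 8 7)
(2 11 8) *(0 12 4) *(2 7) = [12, 1, 11, 3, 0, 5, 6, 2, 7, 9, 10, 8, 4] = (0 12 4)(2 11 8 7)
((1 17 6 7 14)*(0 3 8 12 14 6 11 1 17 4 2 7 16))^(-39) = ((0 3 8 12 14 17 11 1 4 2 7 6 16))^(-39) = (17)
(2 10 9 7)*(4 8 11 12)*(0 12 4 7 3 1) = (0 12 7 2 10 9 3 1)(4 8 11) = [12, 0, 10, 1, 8, 5, 6, 2, 11, 3, 9, 4, 7]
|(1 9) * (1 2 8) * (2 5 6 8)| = |(1 9 5 6 8)| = 5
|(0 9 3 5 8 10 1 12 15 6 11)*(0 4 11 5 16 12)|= 22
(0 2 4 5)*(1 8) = (0 2 4 5)(1 8) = [2, 8, 4, 3, 5, 0, 6, 7, 1]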